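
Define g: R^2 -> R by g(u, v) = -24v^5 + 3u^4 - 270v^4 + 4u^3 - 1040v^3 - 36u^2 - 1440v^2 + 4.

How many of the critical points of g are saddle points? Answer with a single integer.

6

g separates as a function of u plus a function of v, so ∇g=0 decouples.
∂g/∂u = 12u(u - 2)(u + 3) = 0 at u ∈ {-3, 0, 2}; ∂g/∂v = -120v(v + 2)(v + 3)(v + 4) = 0 at v ∈ {-4, -3, -2, 0}.
The Hessian is diagonal: diag(g_uu, g_vv). Second derivatives: g_uu(-3)=180, g_uu(0)=-72, g_uu(2)=120; g_vv(-4)=960, g_vv(-3)=-360, g_vv(-2)=480, g_vv(0)=-2880.
Saddle points occur where the two diagonal entries have opposite signs: (-3, -3), (-3, 0), (0, -4), (0, -2), (2, -3), (2, 0). Count: 6.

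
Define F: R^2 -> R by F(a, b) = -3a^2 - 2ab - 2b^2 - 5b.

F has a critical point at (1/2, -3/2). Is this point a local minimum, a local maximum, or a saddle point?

local maximum

The Hessian of F is constant: H = [[-6, -2], [-2, -4]].
det(H) = (-6)·(-4) − (-2)² = 20.
det(H) > 0 and tr(H) = -10 < 0, so H is negative definite and the point is a local maximum.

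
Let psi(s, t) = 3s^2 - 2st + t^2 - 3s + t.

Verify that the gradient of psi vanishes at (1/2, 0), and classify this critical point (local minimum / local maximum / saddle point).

∇psi = (6s - 2t - 3, -2s + 2t + 1); substituting (1/2, 0) gives ∇psi = (0, 0), so (1/2, 0) is indeed a critical point.
The Hessian of psi is constant: H = [[6, -2], [-2, 2]].
det(H) = 6·2 − (-2)² = 8.
det(H) > 0 and tr(H) = 8 > 0, so H is positive definite and the point is a local minimum.

local minimum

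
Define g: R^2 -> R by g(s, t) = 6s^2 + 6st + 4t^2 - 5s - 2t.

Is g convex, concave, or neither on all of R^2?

g is quadratic, so its Hessian is the constant matrix H = [[12, 6], [6, 8]].
det(H) = 60, tr(H) = 20.
det(H) > 0 and tr(H) > 0, so H is positive definite everywhere: convex.

convex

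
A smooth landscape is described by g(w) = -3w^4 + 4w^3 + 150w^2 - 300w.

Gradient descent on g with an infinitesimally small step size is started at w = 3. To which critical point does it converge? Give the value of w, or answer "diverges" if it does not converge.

1

g'(w) = -12(w - 5)(w - 1)(w + 5), so g'(3) = 384.
Gradient descent moves in the -g' direction, i.e. w is decreasing.
The nearest critical point in that direction is w = 1, where g'' = 288 > 0 (a local minimum). The iterate converges there.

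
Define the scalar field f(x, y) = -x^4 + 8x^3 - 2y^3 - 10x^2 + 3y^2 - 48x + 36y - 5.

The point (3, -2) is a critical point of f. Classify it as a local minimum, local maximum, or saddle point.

local minimum

The mixed partial ∂²f/∂x∂y is 0, so the Hessian at any point is diag(f_xx, f_yy) = diag(4(-3x^2 + 12x - 5), 6(-2y + 1)).
At (3, -2): H = diag(16, 30).
Both eigenvalues are positive, so H is positive definite: a local minimum.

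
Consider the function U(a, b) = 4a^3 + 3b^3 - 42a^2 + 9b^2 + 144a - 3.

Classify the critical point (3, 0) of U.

The mixed partial ∂²U/∂a∂b is 0, so the Hessian at any point is diag(U_aa, U_bb) = diag(12(2a - 7), 18(b + 1)).
At (3, 0): H = diag(-12, 18).
The eigenvalues have opposite signs, so H is indefinite: a saddle point.

saddle point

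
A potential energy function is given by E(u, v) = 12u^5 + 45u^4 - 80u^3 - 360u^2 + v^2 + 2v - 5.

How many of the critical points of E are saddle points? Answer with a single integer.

E separates as a function of u plus a function of v, so ∇E=0 decouples.
∂E/∂u = 60u(u - 2)(u + 2)(u + 3) = 0 at u ∈ {-3, -2, 0, 2}; ∂E/∂v = 2(v + 1) = 0 at v ∈ {-1}.
The Hessian is diagonal: diag(E_uu, E_vv). Second derivatives: E_uu(-3)=-900, E_uu(-2)=480, E_uu(0)=-720, E_uu(2)=2400; E_vv(-1)=2.
Saddle points occur where the two diagonal entries have opposite signs: (-3, -1), (0, -1). Count: 2.

2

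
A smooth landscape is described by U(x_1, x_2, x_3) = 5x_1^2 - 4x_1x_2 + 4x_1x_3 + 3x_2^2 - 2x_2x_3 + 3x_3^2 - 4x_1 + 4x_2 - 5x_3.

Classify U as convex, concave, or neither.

U is quadratic, so its Hessian is the constant matrix H = [[10, -4, 4], [-4, 6, -2], [4, -2, 6]].
Leading principal minors: 10, 44, 192.
All positive ⇒ H ≻ 0 ⇒ convex.

convex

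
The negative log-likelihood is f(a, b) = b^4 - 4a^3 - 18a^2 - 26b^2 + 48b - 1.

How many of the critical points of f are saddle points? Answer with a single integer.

f separates as a function of a plus a function of b, so ∇f=0 decouples.
∂f/∂a = -12a(a + 3) = 0 at a ∈ {-3, 0}; ∂f/∂b = 4(b - 3)(b - 1)(b + 4) = 0 at b ∈ {-4, 1, 3}.
The Hessian is diagonal: diag(f_aa, f_bb). Second derivatives: f_aa(-3)=36, f_aa(0)=-36; f_bb(-4)=140, f_bb(1)=-40, f_bb(3)=56.
Saddle points occur where the two diagonal entries have opposite signs: (-3, 1), (0, -4), (0, 3). Count: 3.

3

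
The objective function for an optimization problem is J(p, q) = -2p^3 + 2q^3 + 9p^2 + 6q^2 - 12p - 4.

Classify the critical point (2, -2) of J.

The mixed partial ∂²J/∂p∂q is 0, so the Hessian at any point is diag(J_pp, J_qq) = diag(6(-2p + 3), 12(q + 1)).
At (2, -2): H = diag(-6, -12).
Both eigenvalues are negative, so H is negative definite: a local maximum.

local maximum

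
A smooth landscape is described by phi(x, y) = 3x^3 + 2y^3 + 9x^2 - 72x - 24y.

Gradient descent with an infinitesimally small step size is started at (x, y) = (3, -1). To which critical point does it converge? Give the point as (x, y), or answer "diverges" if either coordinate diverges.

(2, 2)

phi is separable, so gradient descent decouples: x follows -∂phi/∂x, y follows -∂phi/∂y.
∂phi/∂x = 9(x - 2)(x + 4); at x=3 this is 63, so x decreases.
∂phi/∂y = 6(y - 2)(y + 2); at y=-1 this is -18, so y increases.
x converges to its nearest critical value 2 (a local min of the x-part); y converges to 2. The iterate converges to (2, 2).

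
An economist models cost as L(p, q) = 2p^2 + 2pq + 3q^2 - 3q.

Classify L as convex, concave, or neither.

convex

L is quadratic, so its Hessian is the constant matrix H = [[4, 2], [2, 6]].
det(H) = 20, tr(H) = 10.
det(H) > 0 and tr(H) > 0, so H is positive definite everywhere: convex.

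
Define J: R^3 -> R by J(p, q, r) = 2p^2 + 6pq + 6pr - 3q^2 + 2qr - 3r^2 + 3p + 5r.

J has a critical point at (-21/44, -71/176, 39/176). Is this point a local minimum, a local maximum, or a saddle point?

saddle point

The Hessian is constant: H = [[4, 6, 6], [6, -6, 2], [6, 2, -6]].
Leading principal minors: Δ₁ = 4, Δ₂ = -60, Δ₃ = 704.
The minors fit neither the all-positive nor the alternating-sign pattern, so H is indefinite: a saddle point.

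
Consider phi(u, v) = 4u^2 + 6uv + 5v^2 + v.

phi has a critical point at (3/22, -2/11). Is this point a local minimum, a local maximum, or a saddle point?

The Hessian of phi is constant: H = [[8, 6], [6, 10]].
det(H) = 8·10 − 6² = 44.
det(H) > 0 and tr(H) = 18 > 0, so H is positive definite and the point is a local minimum.

local minimum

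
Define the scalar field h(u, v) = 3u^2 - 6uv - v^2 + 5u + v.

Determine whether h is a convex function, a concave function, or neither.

neither

h is quadratic, so its Hessian is the constant matrix H = [[6, -6], [-6, -2]].
det(H) = -48, tr(H) = 4.
det(H) < 0, so H is indefinite: neither convex nor concave.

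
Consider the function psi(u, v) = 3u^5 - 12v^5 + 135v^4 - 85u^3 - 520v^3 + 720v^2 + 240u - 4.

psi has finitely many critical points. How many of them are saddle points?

8

psi separates as a function of u plus a function of v, so ∇psi=0 decouples.
∂psi/∂u = 15(u - 4)(u - 1)(u + 1)(u + 4) = 0 at u ∈ {-4, -1, 1, 4}; ∂psi/∂v = -60v(v - 4)(v - 3)(v - 2) = 0 at v ∈ {0, 2, 3, 4}.
The Hessian is diagonal: diag(psi_uu, psi_vv). Second derivatives: psi_uu(-4)=-1800, psi_uu(-1)=450, psi_uu(1)=-450, psi_uu(4)=1800; psi_vv(0)=1440, psi_vv(2)=-240, psi_vv(3)=180, psi_vv(4)=-480.
Saddle points occur where the two diagonal entries have opposite signs: (-4, 0), (-4, 3), (-1, 2), (-1, 4), (1, 0), (1, 3), (4, 2), (4, 4). Count: 8.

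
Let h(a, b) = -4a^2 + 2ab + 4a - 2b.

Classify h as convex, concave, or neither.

h is quadratic, so its Hessian is the constant matrix H = [[-8, 2], [2, 0]].
det(H) = -4, tr(H) = -8.
det(H) < 0, so H is indefinite: neither convex nor concave.

neither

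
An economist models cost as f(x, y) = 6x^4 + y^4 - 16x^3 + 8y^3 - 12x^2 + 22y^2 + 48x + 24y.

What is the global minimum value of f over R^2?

f(x,y) separates as P(x) + Q(y), so its minimum is min P + min Q.
P'(x) = 24(x - 2)(x - 1)(x + 1) vanishes at x ∈ {-1, 1, 2}; Q'(y) = 4(y + 1)(y + 2)(y + 3) vanishes at y ∈ {-3, -2, -1}.
Local minima of P (where P''>0): P(-1)=-38, P(2)=16. Local minima of Q: Q(-3)=-9, Q(-1)=-9.
So the global minimum of f is P(-1) + Q(-3) = -38 − 9 = -47, attained at (-1, -3).

-47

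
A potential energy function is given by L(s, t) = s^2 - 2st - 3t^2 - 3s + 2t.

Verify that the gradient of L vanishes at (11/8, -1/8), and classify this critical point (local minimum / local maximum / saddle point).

saddle point

∇L = (2s - 2t - 3, -2s - 6t + 2); substituting (11/8, -1/8) gives ∇L = (0, 0), so (11/8, -1/8) is indeed a critical point.
The Hessian of L is constant: H = [[2, -2], [-2, -6]].
det(H) = 2·(-6) − (-2)² = -16.
Since det(H) < 0, H is indefinite and the critical point is a saddle point.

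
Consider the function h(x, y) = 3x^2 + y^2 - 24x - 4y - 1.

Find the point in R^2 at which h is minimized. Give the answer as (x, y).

h(x,y) separates as P(x) + Q(y) − 1, so its minimum is min P + min Q − 1.
P'(x) = 6x - 24 vanishes at x ∈ {4}; Q'(y) = 2y - 4 vanishes at y ∈ {2}.
Local minima of P (where P''>0): P(4)=-48. Local minima of Q: Q(2)=-4.
So the global minimum of h is P(4) + Q(2) − 1 = -48 − 4 − 1 = -53, attained at (4, 2).

(4, 2)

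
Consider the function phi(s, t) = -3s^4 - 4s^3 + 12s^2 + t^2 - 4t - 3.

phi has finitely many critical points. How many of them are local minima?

phi separates as a function of s plus a function of t, so ∇phi=0 decouples.
∂phi/∂s = -12s(s - 1)(s + 2) = 0 at s ∈ {-2, 0, 1}; ∂phi/∂t = 2(t - 2) = 0 at t ∈ {2}.
The Hessian is diagonal: diag(phi_ss, phi_tt). Second derivatives: phi_ss(-2)=-72, phi_ss(0)=24, phi_ss(1)=-36; phi_tt(2)=2.
Local minima occur where both diagonal entries positive: (0, 2). Count: 1.

1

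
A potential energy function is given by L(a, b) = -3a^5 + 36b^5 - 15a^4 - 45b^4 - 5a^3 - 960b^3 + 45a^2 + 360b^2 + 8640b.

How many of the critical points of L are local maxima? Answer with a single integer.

L separates as a function of a plus a function of b, so ∇L=0 decouples.
∂L/∂a = -15a(a - 1)(a + 2)(a + 3) = 0 at a ∈ {-3, -2, 0, 1}; ∂L/∂b = 180(b - 4)(b - 2)(b + 2)(b + 3) = 0 at b ∈ {-3, -2, 2, 4}.
The Hessian is diagonal: diag(L_aa, L_bb). Second derivatives: L_aa(-3)=180, L_aa(-2)=-90, L_aa(0)=90, L_aa(1)=-180; L_bb(-3)=-6300, L_bb(-2)=4320, L_bb(2)=-7200, L_bb(4)=15120.
Local maxima occur where both diagonal entries negative: (-2, -3), (-2, 2), (1, -3), (1, 2). Count: 4.

4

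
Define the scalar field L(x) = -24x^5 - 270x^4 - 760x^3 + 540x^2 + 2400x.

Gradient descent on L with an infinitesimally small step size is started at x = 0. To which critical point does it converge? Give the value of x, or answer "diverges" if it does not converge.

L'(x) = -120(x - 1)(x + 1)(x + 4)(x + 5), so L'(0) = 2400.
Gradient descent moves in the -L' direction, i.e. x is decreasing.
The nearest critical point in that direction is x = -1, where L'' = 2880 > 0 (a local minimum). The iterate converges there.

-1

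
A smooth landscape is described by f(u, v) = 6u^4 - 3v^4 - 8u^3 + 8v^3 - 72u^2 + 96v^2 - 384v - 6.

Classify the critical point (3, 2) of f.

The mixed partial ∂²f/∂u∂v is 0, so the Hessian at any point is diag(f_uu, f_vv) = diag(24(3u^2 - 2u - 6), 12(-3v^2 + 4v + 16)).
At (3, 2): H = diag(360, 144).
Both eigenvalues are positive, so H is positive definite: a local minimum.

local minimum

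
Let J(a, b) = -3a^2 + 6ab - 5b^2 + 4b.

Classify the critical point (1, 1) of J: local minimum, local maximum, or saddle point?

The Hessian of J is constant: H = [[-6, 6], [6, -10]].
det(H) = (-6)·(-10) − 6² = 24.
det(H) > 0 and tr(H) = -16 < 0, so H is negative definite and the point is a local maximum.

local maximum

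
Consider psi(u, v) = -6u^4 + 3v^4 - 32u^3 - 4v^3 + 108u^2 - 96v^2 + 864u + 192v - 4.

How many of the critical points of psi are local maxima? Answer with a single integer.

psi separates as a function of u plus a function of v, so ∇psi=0 decouples.
∂psi/∂u = -24(u - 3)(u + 3)(u + 4) = 0 at u ∈ {-4, -3, 3}; ∂psi/∂v = 12(v - 4)(v - 1)(v + 4) = 0 at v ∈ {-4, 1, 4}.
The Hessian is diagonal: diag(psi_uu, psi_vv). Second derivatives: psi_uu(-4)=-168, psi_uu(-3)=144, psi_uu(3)=-1008; psi_vv(-4)=480, psi_vv(1)=-180, psi_vv(4)=288.
Local maxima occur where both diagonal entries negative: (-4, 1), (3, 1). Count: 2.

2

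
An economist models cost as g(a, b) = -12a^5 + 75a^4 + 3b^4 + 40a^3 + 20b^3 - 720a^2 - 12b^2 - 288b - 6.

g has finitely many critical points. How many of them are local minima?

g separates as a function of a plus a function of b, so ∇g=0 decouples.
∂g/∂a = -60a(a - 4)(a - 3)(a + 2) = 0 at a ∈ {-2, 0, 3, 4}; ∂g/∂b = 12(b - 2)(b + 3)(b + 4) = 0 at b ∈ {-4, -3, 2}.
The Hessian is diagonal: diag(g_aa, g_bb). Second derivatives: g_aa(-2)=3600, g_aa(0)=-1440, g_aa(3)=900, g_aa(4)=-1440; g_bb(-4)=72, g_bb(-3)=-60, g_bb(2)=360.
Local minima occur where both diagonal entries positive: (-2, -4), (-2, 2), (3, -4), (3, 2). Count: 4.

4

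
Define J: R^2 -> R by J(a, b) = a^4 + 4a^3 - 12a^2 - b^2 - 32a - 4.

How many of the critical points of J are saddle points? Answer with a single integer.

2

J separates as a function of a plus a function of b, so ∇J=0 decouples.
∂J/∂a = 4(a - 2)(a + 1)(a + 4) = 0 at a ∈ {-4, -1, 2}; ∂J/∂b = -2b = 0 at b ∈ {0}.
The Hessian is diagonal: diag(J_aa, J_bb). Second derivatives: J_aa(-4)=72, J_aa(-1)=-36, J_aa(2)=72; J_bb(0)=-2.
Saddle points occur where the two diagonal entries have opposite signs: (-4, 0), (2, 0). Count: 2.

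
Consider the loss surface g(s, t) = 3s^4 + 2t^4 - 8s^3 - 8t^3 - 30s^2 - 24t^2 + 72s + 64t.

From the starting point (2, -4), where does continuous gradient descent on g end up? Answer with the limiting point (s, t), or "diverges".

g is separable, so gradient descent decouples: s follows -∂g/∂s, t follows -∂g/∂t.
∂g/∂s = 12(s - 3)(s - 1)(s + 2); at s=2 this is -48, so s increases.
∂g/∂t = 8(t - 4)(t - 1)(t + 2); at t=-4 this is -640, so t increases.
s converges to its nearest critical value 3 (a local min of the s-part); t converges to -2. The iterate converges to (3, -2).

(3, -2)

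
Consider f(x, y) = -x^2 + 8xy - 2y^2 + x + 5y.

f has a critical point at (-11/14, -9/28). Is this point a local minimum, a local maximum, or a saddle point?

saddle point

The Hessian of f is constant: H = [[-2, 8], [8, -4]].
det(H) = (-2)·(-4) − 8² = -56.
Since det(H) < 0, H is indefinite and the critical point is a saddle point.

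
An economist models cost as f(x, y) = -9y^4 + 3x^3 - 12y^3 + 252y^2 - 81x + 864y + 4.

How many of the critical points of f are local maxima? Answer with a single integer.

f separates as a function of x plus a function of y, so ∇f=0 decouples.
∂f/∂x = 9(x - 3)(x + 3) = 0 at x ∈ {-3, 3}; ∂f/∂y = -36(y - 4)(y + 2)(y + 3) = 0 at y ∈ {-3, -2, 4}.
The Hessian is diagonal: diag(f_xx, f_yy). Second derivatives: f_xx(-3)=-54, f_xx(3)=54; f_yy(-3)=-252, f_yy(-2)=216, f_yy(4)=-1512.
Local maxima occur where both diagonal entries negative: (-3, -3), (-3, 4). Count: 2.

2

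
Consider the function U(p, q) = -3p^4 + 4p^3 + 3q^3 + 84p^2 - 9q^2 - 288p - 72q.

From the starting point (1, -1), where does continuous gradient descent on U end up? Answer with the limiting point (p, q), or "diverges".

(2, 4)

U is separable, so gradient descent decouples: p follows -∂U/∂p, q follows -∂U/∂q.
∂U/∂p = -12(p - 3)(p - 2)(p + 4); at p=1 this is -120, so p increases.
∂U/∂q = 9(q - 4)(q + 2); at q=-1 this is -45, so q increases.
p converges to its nearest critical value 2 (a local min of the p-part); q converges to 4. The iterate converges to (2, 4).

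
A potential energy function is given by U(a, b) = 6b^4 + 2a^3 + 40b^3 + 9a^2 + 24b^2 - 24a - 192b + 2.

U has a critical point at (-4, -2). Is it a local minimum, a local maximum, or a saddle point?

local maximum

The mixed partial ∂²U/∂a∂b is 0, so the Hessian at any point is diag(U_aa, U_bb) = diag(6(2a + 3), 24(3b^2 + 10b + 2)).
At (-4, -2): H = diag(-30, -144).
Both eigenvalues are negative, so H is negative definite: a local maximum.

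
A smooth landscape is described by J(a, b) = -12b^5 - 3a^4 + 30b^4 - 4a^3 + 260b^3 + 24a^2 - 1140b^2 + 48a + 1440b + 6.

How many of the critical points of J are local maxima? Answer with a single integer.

J separates as a function of a plus a function of b, so ∇J=0 decouples.
∂J/∂a = -12(a - 2)(a + 1)(a + 2) = 0 at a ∈ {-2, -1, 2}; ∂J/∂b = -60(b - 3)(b - 2)(b - 1)(b + 4) = 0 at b ∈ {-4, 1, 2, 3}.
The Hessian is diagonal: diag(J_aa, J_bb). Second derivatives: J_aa(-2)=-48, J_aa(-1)=36, J_aa(2)=-144; J_bb(-4)=12600, J_bb(1)=-600, J_bb(2)=360, J_bb(3)=-840.
Local maxima occur where both diagonal entries negative: (-2, 1), (-2, 3), (2, 1), (2, 3). Count: 4.

4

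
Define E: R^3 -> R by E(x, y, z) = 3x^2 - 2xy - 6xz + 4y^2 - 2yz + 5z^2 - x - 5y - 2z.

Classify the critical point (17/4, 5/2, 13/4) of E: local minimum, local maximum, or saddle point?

The Hessian is constant: H = [[6, -2, -6], [-2, 8, -2], [-6, -2, 10]].
Leading principal minors: Δ₁ = 6, Δ₂ = 44, Δ₃ = 80.
All leading minors are positive, so H is positive definite: a local minimum.

local minimum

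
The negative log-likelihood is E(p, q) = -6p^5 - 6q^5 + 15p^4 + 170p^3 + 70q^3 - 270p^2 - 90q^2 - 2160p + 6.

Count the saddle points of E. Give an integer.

8

E separates as a function of p plus a function of q, so ∇E=0 decouples.
∂E/∂p = -30(p - 4)(p - 3)(p + 2)(p + 3) = 0 at p ∈ {-3, -2, 3, 4}; ∂E/∂q = -30q(q - 2)(q - 1)(q + 3) = 0 at q ∈ {-3, 0, 1, 2}.
The Hessian is diagonal: diag(E_pp, E_qq). Second derivatives: E_pp(-3)=1260, E_pp(-2)=-900, E_pp(3)=900, E_pp(4)=-1260; E_qq(-3)=1800, E_qq(0)=-180, E_qq(1)=120, E_qq(2)=-300.
Saddle points occur where the two diagonal entries have opposite signs: (-3, 0), (-3, 2), (-2, -3), (-2, 1), (3, 0), (3, 2), (4, -3), (4, 1). Count: 8.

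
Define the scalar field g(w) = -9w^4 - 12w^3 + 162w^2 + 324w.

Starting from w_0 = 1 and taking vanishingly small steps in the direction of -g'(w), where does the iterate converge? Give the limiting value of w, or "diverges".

g'(w) = -36(w - 3)(w + 1)(w + 3), so g'(1) = 576.
Gradient descent moves in the -g' direction, i.e. w is decreasing.
The nearest critical point in that direction is w = -1, where g'' = 288 > 0 (a local minimum). The iterate converges there.

-1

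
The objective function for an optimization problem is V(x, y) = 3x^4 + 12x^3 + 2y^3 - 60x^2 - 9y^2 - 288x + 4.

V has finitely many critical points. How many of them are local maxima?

1

V separates as a function of x plus a function of y, so ∇V=0 decouples.
∂V/∂x = 12(x - 3)(x + 2)(x + 4) = 0 at x ∈ {-4, -2, 3}; ∂V/∂y = 6y(y - 3) = 0 at y ∈ {0, 3}.
The Hessian is diagonal: diag(V_xx, V_yy). Second derivatives: V_xx(-4)=168, V_xx(-2)=-120, V_xx(3)=420; V_yy(0)=-18, V_yy(3)=18.
Local maxima occur where both diagonal entries negative: (-2, 0). Count: 1.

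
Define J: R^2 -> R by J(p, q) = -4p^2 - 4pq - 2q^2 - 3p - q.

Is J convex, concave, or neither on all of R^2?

J is quadratic, so its Hessian is the constant matrix H = [[-8, -4], [-4, -4]].
det(H) = 16, tr(H) = -12.
det(H) > 0 and tr(H) < 0, so H is negative definite everywhere: concave.

concave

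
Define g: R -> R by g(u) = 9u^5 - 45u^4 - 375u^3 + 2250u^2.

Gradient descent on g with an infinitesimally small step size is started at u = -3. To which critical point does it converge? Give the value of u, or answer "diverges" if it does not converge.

g'(u) = 45u(u - 5)(u - 4)(u + 5), so g'(-3) = -15120.
Gradient descent moves in the -g' direction, i.e. u is increasing.
The nearest critical point in that direction is u = 0, where g'' = 4500 > 0 (a local minimum). The iterate converges there.

0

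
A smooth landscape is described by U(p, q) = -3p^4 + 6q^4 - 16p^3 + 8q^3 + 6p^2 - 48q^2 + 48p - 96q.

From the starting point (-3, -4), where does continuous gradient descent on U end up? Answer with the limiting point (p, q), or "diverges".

U is separable, so gradient descent decouples: p follows -∂U/∂p, q follows -∂U/∂q.
∂U/∂p = -12(p - 1)(p + 1)(p + 4); at p=-3 this is -96, so p increases.
∂U/∂q = 24(q - 2)(q + 1)(q + 2); at q=-4 this is -864, so q increases.
p converges to its nearest critical value -1 (a local min of the p-part); q converges to -2. The iterate converges to (-1, -2).

(-1, -2)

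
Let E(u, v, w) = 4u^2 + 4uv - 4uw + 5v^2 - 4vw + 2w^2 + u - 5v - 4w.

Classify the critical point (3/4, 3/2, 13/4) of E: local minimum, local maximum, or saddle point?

The Hessian is constant: H = [[8, 4, -4], [4, 10, -4], [-4, -4, 4]].
Leading principal minors: Δ₁ = 8, Δ₂ = 64, Δ₃ = 96.
All leading minors are positive, so H is positive definite: a local minimum.

local minimum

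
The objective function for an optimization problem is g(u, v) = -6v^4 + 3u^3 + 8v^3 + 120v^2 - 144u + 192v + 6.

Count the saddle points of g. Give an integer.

g separates as a function of u plus a function of v, so ∇g=0 decouples.
∂g/∂u = 9(u - 4)(u + 4) = 0 at u ∈ {-4, 4}; ∂g/∂v = -24(v - 4)(v + 1)(v + 2) = 0 at v ∈ {-2, -1, 4}.
The Hessian is diagonal: diag(g_uu, g_vv). Second derivatives: g_uu(-4)=-72, g_uu(4)=72; g_vv(-2)=-144, g_vv(-1)=120, g_vv(4)=-720.
Saddle points occur where the two diagonal entries have opposite signs: (-4, -1), (4, -2), (4, 4). Count: 3.

3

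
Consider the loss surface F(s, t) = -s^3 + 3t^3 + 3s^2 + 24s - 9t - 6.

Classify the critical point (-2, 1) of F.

local minimum

The mixed partial ∂²F/∂s∂t is 0, so the Hessian at any point is diag(F_ss, F_tt) = diag(6(-s + 1), 18t).
At (-2, 1): H = diag(18, 18).
Both eigenvalues are positive, so H is positive definite: a local minimum.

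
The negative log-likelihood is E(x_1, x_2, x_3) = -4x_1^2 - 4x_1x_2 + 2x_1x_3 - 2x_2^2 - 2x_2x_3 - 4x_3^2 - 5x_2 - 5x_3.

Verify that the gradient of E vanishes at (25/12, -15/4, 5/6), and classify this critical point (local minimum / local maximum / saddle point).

∇E = (-8x_1 - 4x_2 + 2x_3, -4x_1 - 4x_2 - 2x_3 - 5, 2x_1 - 2x_2 - 8x_3 - 5); substituting (25/12, -15/4, 5/6) gives ∇E = (0, 0, 0), so (25/12, -15/4, 5/6) is indeed a critical point.
The Hessian is constant: H = [[-8, -4, 2], [-4, -4, -2], [2, -2, -8]].
Leading principal minors: Δ₁ = -8, Δ₂ = 16, Δ₃ = -48.
The minors alternate sign starting negative (−, +, −), so H is negative definite: a local maximum.

local maximum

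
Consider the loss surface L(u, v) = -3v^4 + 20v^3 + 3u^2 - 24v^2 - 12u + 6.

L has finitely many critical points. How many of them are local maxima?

L separates as a function of u plus a function of v, so ∇L=0 decouples.
∂L/∂u = 6(u - 2) = 0 at u ∈ {2}; ∂L/∂v = -12v(v - 4)(v - 1) = 0 at v ∈ {0, 1, 4}.
The Hessian is diagonal: diag(L_uu, L_vv). Second derivatives: L_uu(2)=6; L_vv(0)=-48, L_vv(1)=36, L_vv(4)=-144.
Local maxima occur where both diagonal entries negative: none. Count: 0.

0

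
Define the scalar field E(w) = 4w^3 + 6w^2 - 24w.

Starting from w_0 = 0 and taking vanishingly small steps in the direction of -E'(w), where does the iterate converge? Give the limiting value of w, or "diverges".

1

E'(w) = 12(w - 1)(w + 2), so E'(0) = -24.
Gradient descent moves in the -E' direction, i.e. w is increasing.
The nearest critical point in that direction is w = 1, where E'' = 36 > 0 (a local minimum). The iterate converges there.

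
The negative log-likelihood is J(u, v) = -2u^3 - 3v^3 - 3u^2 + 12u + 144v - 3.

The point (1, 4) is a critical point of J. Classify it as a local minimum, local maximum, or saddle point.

local maximum

The mixed partial ∂²J/∂u∂v is 0, so the Hessian at any point is diag(J_uu, J_vv) = diag(-6(2u + 1), -18v).
At (1, 4): H = diag(-18, -72).
Both eigenvalues are negative, so H is negative definite: a local maximum.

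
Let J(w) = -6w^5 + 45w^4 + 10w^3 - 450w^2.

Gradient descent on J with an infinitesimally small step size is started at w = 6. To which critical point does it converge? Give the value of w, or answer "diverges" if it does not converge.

J'(w) = -30w(w - 5)(w - 3)(w + 2), so J'(6) = -4320.
Gradient descent moves in the -J' direction, i.e. w is increasing.
There is no critical point above w=6, and J' keeps the same sign, so the iterate runs off to +∞.

diverges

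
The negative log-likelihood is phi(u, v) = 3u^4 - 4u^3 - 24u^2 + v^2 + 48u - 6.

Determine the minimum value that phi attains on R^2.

phi(u,v) separates as P(u) + Q(v) − 6, so its minimum is min P + min Q − 6.
P'(u) = 12(u - 2)(u - 1)(u + 2) vanishes at u ∈ {-2, 1, 2}; Q'(v) = 2v vanishes at v ∈ {0}.
Local minima of P (where P''>0): P(-2)=-112, P(2)=16. Local minima of Q: Q(0)=0.
So the global minimum of phi is P(-2) + Q(0) − 6 = -112 + 0 − 6 = -118, attained at (-2, 0).

-118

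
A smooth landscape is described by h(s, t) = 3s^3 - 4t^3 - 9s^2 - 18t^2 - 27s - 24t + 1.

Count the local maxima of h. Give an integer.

1

h separates as a function of s plus a function of t, so ∇h=0 decouples.
∂h/∂s = 9(s - 3)(s + 1) = 0 at s ∈ {-1, 3}; ∂h/∂t = -12(t + 1)(t + 2) = 0 at t ∈ {-2, -1}.
The Hessian is diagonal: diag(h_ss, h_tt). Second derivatives: h_ss(-1)=-36, h_ss(3)=36; h_tt(-2)=12, h_tt(-1)=-12.
Local maxima occur where both diagonal entries negative: (-1, -1). Count: 1.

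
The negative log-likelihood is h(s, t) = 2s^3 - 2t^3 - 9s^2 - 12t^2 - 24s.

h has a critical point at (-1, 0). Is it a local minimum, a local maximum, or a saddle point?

local maximum

The mixed partial ∂²h/∂s∂t is 0, so the Hessian at any point is diag(h_ss, h_tt) = diag(6(2s - 3), -12(t + 2)).
At (-1, 0): H = diag(-30, -24).
Both eigenvalues are negative, so H is negative definite: a local maximum.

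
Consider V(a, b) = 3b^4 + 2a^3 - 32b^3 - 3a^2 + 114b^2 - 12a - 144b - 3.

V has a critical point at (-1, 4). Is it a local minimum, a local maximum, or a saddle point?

saddle point

The mixed partial ∂²V/∂a∂b is 0, so the Hessian at any point is diag(V_aa, V_bb) = diag(6(2a - 1), 12(3b^2 - 16b + 19)).
At (-1, 4): H = diag(-18, 36).
The eigenvalues have opposite signs, so H is indefinite: a saddle point.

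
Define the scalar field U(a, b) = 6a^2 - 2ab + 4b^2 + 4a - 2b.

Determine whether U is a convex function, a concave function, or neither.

convex

U is quadratic, so its Hessian is the constant matrix H = [[12, -2], [-2, 8]].
det(H) = 92, tr(H) = 20.
det(H) > 0 and tr(H) > 0, so H is positive definite everywhere: convex.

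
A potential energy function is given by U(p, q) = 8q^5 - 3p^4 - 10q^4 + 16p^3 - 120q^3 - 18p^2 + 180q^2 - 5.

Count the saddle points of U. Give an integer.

6

U separates as a function of p plus a function of q, so ∇U=0 decouples.
∂U/∂p = -12p(p - 3)(p - 1) = 0 at p ∈ {0, 1, 3}; ∂U/∂q = 40q(q - 3)(q - 1)(q + 3) = 0 at q ∈ {-3, 0, 1, 3}.
The Hessian is diagonal: diag(U_pp, U_qq). Second derivatives: U_pp(0)=-36, U_pp(1)=24, U_pp(3)=-72; U_qq(-3)=-2880, U_qq(0)=360, U_qq(1)=-320, U_qq(3)=1440.
Saddle points occur where the two diagonal entries have opposite signs: (0, 0), (0, 3), (1, -3), (1, 1), (3, 0), (3, 3). Count: 6.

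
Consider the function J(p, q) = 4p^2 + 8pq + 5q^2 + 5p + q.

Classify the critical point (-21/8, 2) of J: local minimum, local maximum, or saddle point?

local minimum

The Hessian of J is constant: H = [[8, 8], [8, 10]].
det(H) = 8·10 − 8² = 16.
det(H) > 0 and tr(H) = 18 > 0, so H is positive definite and the point is a local minimum.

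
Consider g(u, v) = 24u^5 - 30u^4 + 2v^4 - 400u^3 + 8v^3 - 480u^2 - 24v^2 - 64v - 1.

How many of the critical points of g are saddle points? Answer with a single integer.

6

g separates as a function of u plus a function of v, so ∇g=0 decouples.
∂g/∂u = 120u(u - 4)(u + 1)(u + 2) = 0 at u ∈ {-2, -1, 0, 4}; ∂g/∂v = 8(v - 2)(v + 1)(v + 4) = 0 at v ∈ {-4, -1, 2}.
The Hessian is diagonal: diag(g_uu, g_vv). Second derivatives: g_uu(-2)=-1440, g_uu(-1)=600, g_uu(0)=-960, g_uu(4)=14400; g_vv(-4)=144, g_vv(-1)=-72, g_vv(2)=144.
Saddle points occur where the two diagonal entries have opposite signs: (-2, -4), (-2, 2), (-1, -1), (0, -4), (0, 2), (4, -1). Count: 6.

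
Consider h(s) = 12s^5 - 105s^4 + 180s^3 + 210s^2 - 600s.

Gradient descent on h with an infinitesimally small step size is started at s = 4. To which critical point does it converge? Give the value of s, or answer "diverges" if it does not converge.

h'(s) = 60(s - 5)(s - 2)(s - 1)(s + 1), so h'(4) = -1800.
Gradient descent moves in the -h' direction, i.e. s is increasing.
The nearest critical point in that direction is s = 5, where h'' = 4320 > 0 (a local minimum). The iterate converges there.

5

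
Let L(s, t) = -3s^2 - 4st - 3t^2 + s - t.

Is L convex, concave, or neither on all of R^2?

concave

L is quadratic, so its Hessian is the constant matrix H = [[-6, -4], [-4, -6]].
det(H) = 20, tr(H) = -12.
det(H) > 0 and tr(H) < 0, so H is negative definite everywhere: concave.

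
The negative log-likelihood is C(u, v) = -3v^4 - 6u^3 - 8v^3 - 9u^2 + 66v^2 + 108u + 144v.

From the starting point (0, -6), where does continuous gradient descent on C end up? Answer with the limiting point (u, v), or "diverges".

C is separable, so gradient descent decouples: u follows -∂C/∂u, v follows -∂C/∂v.
∂C/∂u = -18(u - 2)(u + 3); at u=0 this is 108, so u decreases.
∂C/∂v = -12(v - 3)(v + 1)(v + 4); at v=-6 this is 1080, so v decreases.
The v-coordinate has no critical point in that direction and runs off to infinity.

diverges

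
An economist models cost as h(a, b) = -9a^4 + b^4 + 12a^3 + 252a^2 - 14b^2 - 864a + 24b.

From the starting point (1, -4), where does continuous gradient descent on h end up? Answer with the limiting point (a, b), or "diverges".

(2, -3)

h is separable, so gradient descent decouples: a follows -∂h/∂a, b follows -∂h/∂b.
∂h/∂a = -36(a - 3)(a - 2)(a + 4); at a=1 this is -360, so a increases.
∂h/∂b = 4(b - 2)(b - 1)(b + 3); at b=-4 this is -120, so b increases.
a converges to its nearest critical value 2 (a local min of the a-part); b converges to -3. The iterate converges to (2, -3).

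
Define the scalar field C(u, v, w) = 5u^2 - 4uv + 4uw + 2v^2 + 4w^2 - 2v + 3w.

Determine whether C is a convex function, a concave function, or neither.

C is quadratic, so its Hessian is the constant matrix H = [[10, -4, 4], [-4, 4, 0], [4, 0, 8]].
Leading principal minors: 10, 24, 128.
All positive ⇒ H ≻ 0 ⇒ convex.

convex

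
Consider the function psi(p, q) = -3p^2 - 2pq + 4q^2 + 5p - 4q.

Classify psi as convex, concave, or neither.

psi is quadratic, so its Hessian is the constant matrix H = [[-6, -2], [-2, 8]].
det(H) = -52, tr(H) = 2.
det(H) < 0, so H is indefinite: neither convex nor concave.

neither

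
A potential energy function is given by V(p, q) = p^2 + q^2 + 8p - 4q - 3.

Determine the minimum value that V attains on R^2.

-23

V(p,q) separates as A(p) + B(q) − 3, so its minimum is min A + min B − 3.
A'(p) = 2p + 8 vanishes at p ∈ {-4}; B'(q) = 2q - 4 vanishes at q ∈ {2}.
Local minima of A (where A''>0): A(-4)=-16. Local minima of B: B(2)=-4.
So the global minimum of V is A(-4) + B(2) − 3 = -16 − 4 − 3 = -23, attained at (-4, 2).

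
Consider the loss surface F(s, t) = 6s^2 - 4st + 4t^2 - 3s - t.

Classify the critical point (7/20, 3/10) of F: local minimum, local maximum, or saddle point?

The Hessian of F is constant: H = [[12, -4], [-4, 8]].
det(H) = 12·8 − (-4)² = 80.
det(H) > 0 and tr(H) = 20 > 0, so H is positive definite and the point is a local minimum.

local minimum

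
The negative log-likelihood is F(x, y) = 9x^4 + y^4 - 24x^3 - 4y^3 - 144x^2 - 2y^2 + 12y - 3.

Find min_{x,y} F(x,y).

F(x,y) separates as P(x) + Q(y) − 3, so its minimum is min P + min Q − 3.
P'(x) = 36x(x - 4)(x + 2) vanishes at x ∈ {-2, 0, 4}; Q'(y) = 4(y - 3)(y - 1)(y + 1) vanishes at y ∈ {-1, 1, 3}.
Local minima of P (where P''>0): P(-2)=-240, P(4)=-1536. Local minima of Q: Q(-1)=-9, Q(3)=-9.
So the global minimum of F is P(4) + Q(-1) − 3 = -1536 − 9 − 3 = -1548, attained at (4, -1).

-1548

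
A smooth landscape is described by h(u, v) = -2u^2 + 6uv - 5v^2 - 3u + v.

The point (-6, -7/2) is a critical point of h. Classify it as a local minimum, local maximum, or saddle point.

The Hessian of h is constant: H = [[-4, 6], [6, -10]].
det(H) = (-4)·(-10) − 6² = 4.
det(H) > 0 and tr(H) = -14 < 0, so H is negative definite and the point is a local maximum.

local maximum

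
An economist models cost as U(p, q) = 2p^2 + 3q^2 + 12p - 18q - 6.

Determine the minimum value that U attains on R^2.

U(p,q) separates as A(p) + B(q) − 6, so its minimum is min A + min B − 6.
A'(p) = 4p + 12 vanishes at p ∈ {-3}; B'(q) = 6q - 18 vanishes at q ∈ {3}.
Local minima of A (where A''>0): A(-3)=-18. Local minima of B: B(3)=-27.
So the global minimum of U is A(-3) + B(3) − 6 = -18 − 27 − 6 = -51, attained at (-3, 3).

-51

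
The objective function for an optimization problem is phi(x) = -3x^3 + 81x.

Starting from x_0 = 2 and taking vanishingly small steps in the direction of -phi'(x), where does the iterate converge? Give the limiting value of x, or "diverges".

-3

phi'(x) = -9(x - 3)(x + 3), so phi'(2) = 45.
Gradient descent moves in the -phi' direction, i.e. x is decreasing.
The nearest critical point in that direction is x = -3, where phi'' = 54 > 0 (a local minimum). The iterate converges there.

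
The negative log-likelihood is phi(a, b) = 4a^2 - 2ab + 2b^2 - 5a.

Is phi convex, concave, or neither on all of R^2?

phi is quadratic, so its Hessian is the constant matrix H = [[8, -2], [-2, 4]].
det(H) = 28, tr(H) = 12.
det(H) > 0 and tr(H) > 0, so H is positive definite everywhere: convex.

convex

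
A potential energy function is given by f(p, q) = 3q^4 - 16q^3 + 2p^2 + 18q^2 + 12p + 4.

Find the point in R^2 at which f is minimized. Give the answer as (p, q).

(-3, 3)

f(p,q) separates as A(p) + B(q) + 4, so its minimum is min A + min B + 4.
A'(p) = 4p + 12 vanishes at p ∈ {-3}; B'(q) = 12q(q - 3)(q - 1) vanishes at q ∈ {0, 1, 3}.
Local minima of A (where A''>0): A(-3)=-18. Local minima of B: B(0)=0, B(3)=-27.
So the global minimum of f is A(-3) + B(3) + 4 = -18 − 27 + 4 = -41, attained at (-3, 3).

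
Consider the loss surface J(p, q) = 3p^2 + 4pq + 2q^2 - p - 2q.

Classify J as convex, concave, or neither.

convex

J is quadratic, so its Hessian is the constant matrix H = [[6, 4], [4, 4]].
det(H) = 8, tr(H) = 10.
det(H) > 0 and tr(H) > 0, so H is positive definite everywhere: convex.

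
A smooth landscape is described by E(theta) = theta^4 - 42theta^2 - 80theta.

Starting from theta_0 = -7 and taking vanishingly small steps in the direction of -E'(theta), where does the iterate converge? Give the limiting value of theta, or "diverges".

E'(theta) = 4(theta - 5)(theta + 1)(theta + 4), so E'(-7) = -864.
Gradient descent moves in the -E' direction, i.e. theta is increasing.
The nearest critical point in that direction is theta = -4, where E'' = 108 > 0 (a local minimum). The iterate converges there.

-4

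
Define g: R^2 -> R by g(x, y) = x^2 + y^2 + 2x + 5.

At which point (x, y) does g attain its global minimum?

g(x,y) separates as P(x) + Q(y) + 5, so its minimum is min P + min Q + 5.
P'(x) = 2x + 2 vanishes at x ∈ {-1}; Q'(y) = 2y vanishes at y ∈ {0}.
Local minima of P (where P''>0): P(-1)=-1. Local minima of Q: Q(0)=0.
So the global minimum of g is P(-1) + Q(0) + 5 = -1 + 0 + 5 = 4, attained at (-1, 0).

(-1, 0)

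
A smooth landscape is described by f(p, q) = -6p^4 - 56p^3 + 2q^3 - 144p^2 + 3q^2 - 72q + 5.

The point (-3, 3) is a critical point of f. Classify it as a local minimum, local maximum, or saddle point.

local minimum

The mixed partial ∂²f/∂p∂q is 0, so the Hessian at any point is diag(f_pp, f_qq) = diag(-24(3p^2 + 14p + 12), 6(2q + 1)).
At (-3, 3): H = diag(72, 42).
Both eigenvalues are positive, so H is positive definite: a local minimum.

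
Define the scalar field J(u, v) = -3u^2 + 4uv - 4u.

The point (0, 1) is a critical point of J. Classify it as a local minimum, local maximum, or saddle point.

saddle point

The Hessian of J is constant: H = [[-6, 4], [4, 0]].
det(H) = (-6)·0 − 4² = -16.
Since det(H) < 0, H is indefinite and the critical point is a saddle point.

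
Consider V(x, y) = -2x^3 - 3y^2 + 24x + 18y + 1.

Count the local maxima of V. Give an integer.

1

V separates as a function of x plus a function of y, so ∇V=0 decouples.
∂V/∂x = -6(x - 2)(x + 2) = 0 at x ∈ {-2, 2}; ∂V/∂y = -6(y - 3) = 0 at y ∈ {3}.
The Hessian is diagonal: diag(V_xx, V_yy). Second derivatives: V_xx(-2)=24, V_xx(2)=-24; V_yy(3)=-6.
Local maxima occur where both diagonal entries negative: (2, 3). Count: 1.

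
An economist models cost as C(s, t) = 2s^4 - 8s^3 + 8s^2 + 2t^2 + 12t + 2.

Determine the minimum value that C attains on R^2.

C(s,t) separates as P(s) + Q(t) + 2, so its minimum is min P + min Q + 2.
P'(s) = 8s(s - 2)(s - 1) vanishes at s ∈ {0, 1, 2}; Q'(t) = 4(t + 3) vanishes at t ∈ {-3}.
Local minima of P (where P''>0): P(0)=0, P(2)=0. Local minima of Q: Q(-3)=-18.
So the global minimum of C is P(0) + Q(-3) + 2 = 0 − 18 + 2 = -16, attained at (0, -3).

-16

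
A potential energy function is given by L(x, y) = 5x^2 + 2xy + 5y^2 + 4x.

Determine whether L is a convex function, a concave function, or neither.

L is quadratic, so its Hessian is the constant matrix H = [[10, 2], [2, 10]].
det(H) = 96, tr(H) = 20.
det(H) > 0 and tr(H) > 0, so H is positive definite everywhere: convex.

convex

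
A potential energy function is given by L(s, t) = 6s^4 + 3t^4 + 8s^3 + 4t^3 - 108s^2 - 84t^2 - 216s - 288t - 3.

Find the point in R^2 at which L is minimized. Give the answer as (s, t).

(3, 4)

L(s,t) separates as P(s) + Q(t) − 3, so its minimum is min P + min Q − 3.
P'(s) = 24(s - 3)(s + 1)(s + 3) vanishes at s ∈ {-3, -1, 3}; Q'(t) = 12(t - 4)(t + 2)(t + 3) vanishes at t ∈ {-3, -2, 4}.
Local minima of P (where P''>0): P(-3)=-54, P(3)=-918. Local minima of Q: Q(-3)=243, Q(4)=-1472.
So the global minimum of L is P(3) + Q(4) − 3 = -918 − 1472 − 3 = -2393, attained at (3, 4).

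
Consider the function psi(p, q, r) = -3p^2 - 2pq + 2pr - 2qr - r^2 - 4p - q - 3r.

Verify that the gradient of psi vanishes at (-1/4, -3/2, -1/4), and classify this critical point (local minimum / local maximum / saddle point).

saddle point

∇psi = (-6p - 2q + 2r - 4, -2p - 2r - 1, 2p - 2q - 2r - 3); substituting (-1/4, -3/2, -1/4) gives ∇psi = (0, 0, 0), so (-1/4, -3/2, -1/4) is indeed a critical point.
The Hessian is constant: H = [[-6, -2, 2], [-2, 0, -2], [2, -2, -2]].
Leading principal minors: Δ₁ = -6, Δ₂ = -4, Δ₃ = 48.
The minors fit neither the all-positive nor the alternating-sign pattern, so H is indefinite: a saddle point.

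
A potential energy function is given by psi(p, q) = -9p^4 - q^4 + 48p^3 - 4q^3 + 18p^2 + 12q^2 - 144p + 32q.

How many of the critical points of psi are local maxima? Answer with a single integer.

psi separates as a function of p plus a function of q, so ∇psi=0 decouples.
∂psi/∂p = -36(p - 4)(p - 1)(p + 1) = 0 at p ∈ {-1, 1, 4}; ∂psi/∂q = -4(q - 2)(q + 1)(q + 4) = 0 at q ∈ {-4, -1, 2}.
The Hessian is diagonal: diag(psi_pp, psi_qq). Second derivatives: psi_pp(-1)=-360, psi_pp(1)=216, psi_pp(4)=-540; psi_qq(-4)=-72, psi_qq(-1)=36, psi_qq(2)=-72.
Local maxima occur where both diagonal entries negative: (-1, -4), (-1, 2), (4, -4), (4, 2). Count: 4.

4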